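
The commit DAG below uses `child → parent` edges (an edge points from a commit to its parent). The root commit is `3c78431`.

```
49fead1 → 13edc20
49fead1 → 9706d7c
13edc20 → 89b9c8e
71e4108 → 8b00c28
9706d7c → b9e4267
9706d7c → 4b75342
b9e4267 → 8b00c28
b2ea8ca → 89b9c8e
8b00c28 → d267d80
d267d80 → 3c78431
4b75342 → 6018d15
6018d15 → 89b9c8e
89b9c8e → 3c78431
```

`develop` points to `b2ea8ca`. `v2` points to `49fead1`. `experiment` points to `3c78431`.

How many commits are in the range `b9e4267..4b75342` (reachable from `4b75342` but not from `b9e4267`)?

3

Reachable from 4b75342: {3c78431, 4b75342, 6018d15, 89b9c8e}.
Reachable from b9e4267: {3c78431, 8b00c28, b9e4267, d267d80}.
In 4b75342's history but not b9e4267's: {4b75342, 6018d15, 89b9c8e} — 3 commits.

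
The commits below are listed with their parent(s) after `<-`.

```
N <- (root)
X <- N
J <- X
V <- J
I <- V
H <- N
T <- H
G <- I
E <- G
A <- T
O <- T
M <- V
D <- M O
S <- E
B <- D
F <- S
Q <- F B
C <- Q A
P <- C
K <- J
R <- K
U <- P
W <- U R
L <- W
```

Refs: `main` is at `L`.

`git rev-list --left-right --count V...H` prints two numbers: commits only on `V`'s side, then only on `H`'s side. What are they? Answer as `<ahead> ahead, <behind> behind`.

3 ahead, 1 behind

Reachable from V: {J, N, V, X}.
Reachable from H: {H, N}.
Only in V's history (ahead): {J, V, X} — 3.
Only in H's history (behind): {H} — 1.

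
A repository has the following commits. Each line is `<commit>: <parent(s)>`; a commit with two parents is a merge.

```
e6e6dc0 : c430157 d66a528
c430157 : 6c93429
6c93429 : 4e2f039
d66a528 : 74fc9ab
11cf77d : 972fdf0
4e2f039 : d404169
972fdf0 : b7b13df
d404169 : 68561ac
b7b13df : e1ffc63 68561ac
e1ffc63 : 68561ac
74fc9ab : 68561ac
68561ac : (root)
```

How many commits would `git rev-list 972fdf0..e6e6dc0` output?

7

Reachable from e6e6dc0: {4e2f039, 68561ac, 6c93429, 74fc9ab, c430157, d404169, d66a528, e6e6dc0}.
Reachable from 972fdf0: {68561ac, 972fdf0, b7b13df, e1ffc63}.
In e6e6dc0's history but not 972fdf0's: {4e2f039, 6c93429, 74fc9ab, c430157, d404169, d66a528, e6e6dc0} — 7 commits.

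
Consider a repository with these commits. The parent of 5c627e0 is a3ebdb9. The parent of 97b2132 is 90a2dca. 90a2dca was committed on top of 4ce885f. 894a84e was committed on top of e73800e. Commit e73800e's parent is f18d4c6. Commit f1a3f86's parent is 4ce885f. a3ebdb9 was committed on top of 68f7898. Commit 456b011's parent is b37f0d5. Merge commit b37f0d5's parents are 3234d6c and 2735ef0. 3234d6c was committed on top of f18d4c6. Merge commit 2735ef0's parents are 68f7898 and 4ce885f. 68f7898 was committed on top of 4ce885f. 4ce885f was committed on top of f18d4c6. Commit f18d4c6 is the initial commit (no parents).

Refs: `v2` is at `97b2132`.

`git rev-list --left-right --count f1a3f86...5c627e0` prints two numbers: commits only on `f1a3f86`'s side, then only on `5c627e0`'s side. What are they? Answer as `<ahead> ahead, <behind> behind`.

1 ahead, 3 behind

Reachable from f1a3f86: {4ce885f, f18d4c6, f1a3f86}.
Reachable from 5c627e0: {4ce885f, 5c627e0, 68f7898, a3ebdb9, f18d4c6}.
Only in f1a3f86's history (ahead): {f1a3f86} — 1.
Only in 5c627e0's history (behind): {5c627e0, 68f7898, a3ebdb9} — 3.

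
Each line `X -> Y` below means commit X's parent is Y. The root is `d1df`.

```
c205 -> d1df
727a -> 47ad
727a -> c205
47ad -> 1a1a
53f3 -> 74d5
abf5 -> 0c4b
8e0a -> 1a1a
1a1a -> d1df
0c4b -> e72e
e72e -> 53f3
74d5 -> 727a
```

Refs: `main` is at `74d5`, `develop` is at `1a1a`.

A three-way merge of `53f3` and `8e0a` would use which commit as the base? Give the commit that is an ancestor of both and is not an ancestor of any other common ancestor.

1a1a

Ancestors of 53f3: {1a1a, 47ad, 53f3, 727a, 74d5, c205, d1df}.
Ancestors of 8e0a: {1a1a, 8e0a, d1df}.
Common ancestors: {1a1a, d1df}.
Among these, 1a1a is not an ancestor of any other common ancestor — it is the merge base.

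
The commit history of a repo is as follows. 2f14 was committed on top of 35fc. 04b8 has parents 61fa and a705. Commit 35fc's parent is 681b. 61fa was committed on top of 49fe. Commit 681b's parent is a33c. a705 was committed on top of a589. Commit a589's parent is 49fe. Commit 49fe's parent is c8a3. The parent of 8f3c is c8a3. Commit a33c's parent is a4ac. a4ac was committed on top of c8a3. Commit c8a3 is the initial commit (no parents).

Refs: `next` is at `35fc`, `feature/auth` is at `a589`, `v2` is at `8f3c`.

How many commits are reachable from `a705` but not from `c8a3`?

Reachable from a705: {49fe, a589, a705, c8a3}.
Reachable from c8a3: {c8a3}.
In a705's history but not c8a3's: {49fe, a589, a705} — 3 commits.

3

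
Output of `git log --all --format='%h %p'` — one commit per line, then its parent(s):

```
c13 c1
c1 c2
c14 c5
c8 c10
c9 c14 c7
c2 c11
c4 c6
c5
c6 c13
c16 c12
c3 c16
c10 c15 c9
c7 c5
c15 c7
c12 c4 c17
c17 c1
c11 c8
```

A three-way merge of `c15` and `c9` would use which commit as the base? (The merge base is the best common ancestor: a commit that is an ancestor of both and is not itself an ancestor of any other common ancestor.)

Ancestors of c15: {c15, c5, c7}.
Ancestors of c9: {c14, c5, c7, c9}.
Common ancestors: {c5, c7}.
Among these, c7 is not an ancestor of any other common ancestor — it is the merge base.

c7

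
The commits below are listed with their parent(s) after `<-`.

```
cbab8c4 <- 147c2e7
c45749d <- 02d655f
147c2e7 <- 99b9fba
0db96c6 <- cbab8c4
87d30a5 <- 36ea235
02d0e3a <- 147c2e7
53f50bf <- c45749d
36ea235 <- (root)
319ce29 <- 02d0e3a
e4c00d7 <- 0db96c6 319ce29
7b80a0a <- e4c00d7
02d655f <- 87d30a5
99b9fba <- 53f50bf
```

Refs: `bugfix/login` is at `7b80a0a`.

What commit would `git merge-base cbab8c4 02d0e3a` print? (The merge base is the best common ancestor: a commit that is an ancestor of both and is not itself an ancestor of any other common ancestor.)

Ancestors of cbab8c4: {02d655f, 147c2e7, 36ea235, 53f50bf, 87d30a5, 99b9fba, c45749d, cbab8c4}.
Ancestors of 02d0e3a: {02d0e3a, 02d655f, 147c2e7, 36ea235, 53f50bf, 87d30a5, 99b9fba, c45749d}.
Common ancestors: {02d655f, 147c2e7, 36ea235, 53f50bf, 87d30a5, 99b9fba, c45749d}.
Among these, 147c2e7 is not an ancestor of any other common ancestor — it is the merge base.

147c2e7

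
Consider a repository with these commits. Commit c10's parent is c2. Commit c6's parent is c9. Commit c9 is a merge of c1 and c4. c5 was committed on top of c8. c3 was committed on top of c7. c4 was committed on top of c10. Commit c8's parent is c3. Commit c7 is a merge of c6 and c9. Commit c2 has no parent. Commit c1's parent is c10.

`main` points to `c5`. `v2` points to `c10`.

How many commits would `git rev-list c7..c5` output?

3

Reachable from c5: {c1, c10, c2, c3, c4, c5, c6, c7, c8, c9}.
Reachable from c7: {c1, c10, c2, c4, c6, c7, c9}.
In c5's history but not c7's: {c3, c5, c8} — 3 commits.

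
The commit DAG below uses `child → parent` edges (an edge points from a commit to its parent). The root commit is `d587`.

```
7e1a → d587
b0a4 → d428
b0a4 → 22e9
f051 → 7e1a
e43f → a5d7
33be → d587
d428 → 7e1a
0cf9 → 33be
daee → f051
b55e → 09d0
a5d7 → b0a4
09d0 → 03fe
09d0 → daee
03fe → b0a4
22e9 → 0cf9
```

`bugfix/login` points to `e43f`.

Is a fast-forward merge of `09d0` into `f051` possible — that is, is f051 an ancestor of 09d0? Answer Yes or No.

A fast-forward from f051 to 09d0 is possible iff f051 is an ancestor of 09d0.
Ancestors of 09d0: {03fe, 09d0, 0cf9, 22e9, 33be, 7e1a, b0a4, d428, d587, daee, f051}.
f051 is among them, so fast-forward is possible.

Yes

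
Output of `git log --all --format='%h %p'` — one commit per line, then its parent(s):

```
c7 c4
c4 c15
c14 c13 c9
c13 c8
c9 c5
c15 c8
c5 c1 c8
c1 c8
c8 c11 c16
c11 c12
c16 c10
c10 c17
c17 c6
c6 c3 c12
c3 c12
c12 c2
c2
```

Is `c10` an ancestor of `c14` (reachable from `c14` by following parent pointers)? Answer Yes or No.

Yes

Ancestors of c14 (commits reachable by following parents): {c1, c10, c11, c12, c13, c14, c16, c17, c2, c3, c5, c6, c8, c9}.
c10 is in that set, so it is an ancestor of c14.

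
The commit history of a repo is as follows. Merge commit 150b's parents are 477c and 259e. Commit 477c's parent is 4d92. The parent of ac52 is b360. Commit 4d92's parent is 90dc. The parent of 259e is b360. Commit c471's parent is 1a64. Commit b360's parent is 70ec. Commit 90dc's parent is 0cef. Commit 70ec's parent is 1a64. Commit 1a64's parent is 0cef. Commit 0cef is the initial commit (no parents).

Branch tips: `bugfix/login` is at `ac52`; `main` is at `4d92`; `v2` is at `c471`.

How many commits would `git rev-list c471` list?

Walking parent pointers from c471: reachable set = {0cef, 1a64, c471}.
That is 3 commits.

3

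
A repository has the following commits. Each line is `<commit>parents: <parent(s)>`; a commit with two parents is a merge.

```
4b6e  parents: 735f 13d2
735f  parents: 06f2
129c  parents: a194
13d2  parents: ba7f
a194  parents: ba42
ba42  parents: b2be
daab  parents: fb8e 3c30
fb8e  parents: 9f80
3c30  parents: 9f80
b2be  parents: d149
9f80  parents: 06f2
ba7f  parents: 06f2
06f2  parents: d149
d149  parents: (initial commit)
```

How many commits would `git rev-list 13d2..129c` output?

Reachable from 129c: {129c, a194, b2be, ba42, d149}.
Reachable from 13d2: {06f2, 13d2, ba7f, d149}.
In 129c's history but not 13d2's: {129c, a194, b2be, ba42} — 4 commits.

4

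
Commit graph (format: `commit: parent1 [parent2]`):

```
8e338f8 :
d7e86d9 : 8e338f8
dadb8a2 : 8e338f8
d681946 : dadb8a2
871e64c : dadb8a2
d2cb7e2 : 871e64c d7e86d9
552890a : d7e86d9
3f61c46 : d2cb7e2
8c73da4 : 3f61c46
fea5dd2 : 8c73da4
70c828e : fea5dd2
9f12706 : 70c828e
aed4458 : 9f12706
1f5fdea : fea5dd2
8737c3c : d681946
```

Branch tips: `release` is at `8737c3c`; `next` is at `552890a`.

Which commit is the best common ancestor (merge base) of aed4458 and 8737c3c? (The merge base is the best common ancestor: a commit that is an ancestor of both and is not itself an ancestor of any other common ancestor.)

dadb8a2

Ancestors of aed4458: {3f61c46, 70c828e, 871e64c, 8c73da4, 8e338f8, 9f12706, aed4458, d2cb7e2, d7e86d9, dadb8a2, fea5dd2}.
Ancestors of 8737c3c: {8737c3c, 8e338f8, d681946, dadb8a2}.
Common ancestors: {8e338f8, dadb8a2}.
Among these, dadb8a2 is not an ancestor of any other common ancestor — it is the merge base.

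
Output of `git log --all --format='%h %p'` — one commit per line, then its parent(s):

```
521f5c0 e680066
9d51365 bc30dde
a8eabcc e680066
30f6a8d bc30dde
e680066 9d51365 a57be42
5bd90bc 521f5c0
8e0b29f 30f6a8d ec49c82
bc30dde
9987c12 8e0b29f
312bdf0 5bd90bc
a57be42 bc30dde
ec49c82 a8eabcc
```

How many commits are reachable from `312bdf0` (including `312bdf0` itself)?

Walking parent pointers from 312bdf0: reachable set = {312bdf0, 521f5c0, 5bd90bc, 9d51365, a57be42, bc30dde, e680066}.
That is 7 commits.

7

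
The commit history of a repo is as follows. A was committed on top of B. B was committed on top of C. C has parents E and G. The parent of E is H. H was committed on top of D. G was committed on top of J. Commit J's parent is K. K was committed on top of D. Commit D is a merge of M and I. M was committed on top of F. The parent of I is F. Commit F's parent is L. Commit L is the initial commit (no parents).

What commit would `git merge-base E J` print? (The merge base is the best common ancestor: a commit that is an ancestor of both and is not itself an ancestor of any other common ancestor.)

Ancestors of E: {D, E, F, H, I, L, M}.
Ancestors of J: {D, F, I, J, K, L, M}.
Common ancestors: {D, F, I, L, M}.
Among these, D is not an ancestor of any other common ancestor — it is the merge base.

D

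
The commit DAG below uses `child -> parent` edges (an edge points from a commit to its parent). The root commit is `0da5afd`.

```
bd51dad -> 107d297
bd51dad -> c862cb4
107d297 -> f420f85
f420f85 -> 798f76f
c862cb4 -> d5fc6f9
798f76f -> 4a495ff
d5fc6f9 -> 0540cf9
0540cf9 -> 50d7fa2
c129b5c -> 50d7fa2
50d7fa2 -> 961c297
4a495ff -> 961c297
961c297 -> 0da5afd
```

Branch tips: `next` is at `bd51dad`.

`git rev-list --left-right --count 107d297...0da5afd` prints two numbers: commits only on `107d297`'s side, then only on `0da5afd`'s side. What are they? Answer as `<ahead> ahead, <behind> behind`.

5 ahead, 0 behind

Reachable from 107d297: {0da5afd, 107d297, 4a495ff, 798f76f, 961c297, f420f85}.
Reachable from 0da5afd: {0da5afd}.
Only in 107d297's history (ahead): {107d297, 4a495ff, 798f76f, 961c297, f420f85} — 5.
Only in 0da5afd's history (behind): {} — 0.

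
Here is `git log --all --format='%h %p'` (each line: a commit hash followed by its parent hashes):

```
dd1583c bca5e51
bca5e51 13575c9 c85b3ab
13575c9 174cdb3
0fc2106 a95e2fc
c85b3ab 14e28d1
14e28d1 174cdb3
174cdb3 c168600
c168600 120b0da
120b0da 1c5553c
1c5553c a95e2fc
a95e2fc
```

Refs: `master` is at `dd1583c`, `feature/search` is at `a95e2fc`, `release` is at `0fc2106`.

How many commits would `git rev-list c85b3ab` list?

7

Walking parent pointers from c85b3ab: reachable set = {120b0da, 14e28d1, 174cdb3, 1c5553c, a95e2fc, c168600, c85b3ab}.
That is 7 commits.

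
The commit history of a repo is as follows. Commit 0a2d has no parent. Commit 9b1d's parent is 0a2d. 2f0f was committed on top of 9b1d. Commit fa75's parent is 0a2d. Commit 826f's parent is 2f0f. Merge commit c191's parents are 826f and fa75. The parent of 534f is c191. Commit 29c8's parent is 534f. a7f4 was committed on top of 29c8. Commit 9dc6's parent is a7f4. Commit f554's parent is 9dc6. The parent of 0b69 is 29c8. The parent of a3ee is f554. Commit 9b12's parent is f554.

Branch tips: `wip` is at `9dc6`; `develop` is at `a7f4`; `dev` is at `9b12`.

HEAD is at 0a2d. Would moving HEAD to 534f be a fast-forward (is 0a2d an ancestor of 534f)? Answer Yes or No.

Yes

A fast-forward from 0a2d to 534f is possible iff 0a2d is an ancestor of 534f.
Ancestors of 534f: {0a2d, 2f0f, 534f, 826f, 9b1d, c191, fa75}.
0a2d is among them, so fast-forward is possible.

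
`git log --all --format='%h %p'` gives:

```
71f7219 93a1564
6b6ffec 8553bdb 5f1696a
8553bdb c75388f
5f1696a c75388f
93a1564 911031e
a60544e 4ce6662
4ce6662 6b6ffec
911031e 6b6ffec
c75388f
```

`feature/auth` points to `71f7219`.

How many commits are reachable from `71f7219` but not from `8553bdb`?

Reachable from 71f7219: {5f1696a, 6b6ffec, 71f7219, 8553bdb, 911031e, 93a1564, c75388f}.
Reachable from 8553bdb: {8553bdb, c75388f}.
In 71f7219's history but not 8553bdb's: {5f1696a, 6b6ffec, 71f7219, 911031e, 93a1564} — 5 commits.

5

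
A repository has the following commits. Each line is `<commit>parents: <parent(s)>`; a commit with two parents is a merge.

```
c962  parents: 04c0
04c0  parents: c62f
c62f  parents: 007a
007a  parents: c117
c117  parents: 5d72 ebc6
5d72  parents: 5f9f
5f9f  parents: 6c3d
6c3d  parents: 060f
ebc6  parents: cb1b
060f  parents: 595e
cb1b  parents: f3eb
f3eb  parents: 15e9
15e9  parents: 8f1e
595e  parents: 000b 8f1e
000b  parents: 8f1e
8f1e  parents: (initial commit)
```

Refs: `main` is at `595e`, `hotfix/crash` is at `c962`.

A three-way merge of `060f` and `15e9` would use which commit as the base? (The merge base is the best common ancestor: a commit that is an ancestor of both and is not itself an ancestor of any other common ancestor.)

8f1e

Ancestors of 060f: {000b, 060f, 595e, 8f1e}.
Ancestors of 15e9: {15e9, 8f1e}.
Common ancestors: {8f1e}.
The only common ancestor is 8f1e, so it is the merge base.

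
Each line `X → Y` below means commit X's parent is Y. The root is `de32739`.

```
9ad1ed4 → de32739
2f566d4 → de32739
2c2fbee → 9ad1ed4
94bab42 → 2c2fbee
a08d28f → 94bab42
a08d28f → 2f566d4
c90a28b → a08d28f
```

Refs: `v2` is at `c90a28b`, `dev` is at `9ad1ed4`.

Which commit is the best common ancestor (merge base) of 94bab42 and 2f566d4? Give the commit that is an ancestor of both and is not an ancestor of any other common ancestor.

de32739

Ancestors of 94bab42: {2c2fbee, 94bab42, 9ad1ed4, de32739}.
Ancestors of 2f566d4: {2f566d4, de32739}.
Common ancestors: {de32739}.
The only common ancestor is de32739, so it is the merge base.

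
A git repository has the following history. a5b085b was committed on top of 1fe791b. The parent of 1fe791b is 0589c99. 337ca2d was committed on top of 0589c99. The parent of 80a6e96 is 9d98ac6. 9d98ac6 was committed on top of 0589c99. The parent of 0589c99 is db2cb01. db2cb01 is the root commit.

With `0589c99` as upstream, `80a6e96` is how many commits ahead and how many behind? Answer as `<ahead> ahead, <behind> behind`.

Reachable from 80a6e96: {0589c99, 80a6e96, 9d98ac6, db2cb01}.
Reachable from 0589c99: {0589c99, db2cb01}.
Only in 80a6e96's history (ahead): {80a6e96, 9d98ac6} — 2.
Only in 0589c99's history (behind): {} — 0.

2 ahead, 0 behind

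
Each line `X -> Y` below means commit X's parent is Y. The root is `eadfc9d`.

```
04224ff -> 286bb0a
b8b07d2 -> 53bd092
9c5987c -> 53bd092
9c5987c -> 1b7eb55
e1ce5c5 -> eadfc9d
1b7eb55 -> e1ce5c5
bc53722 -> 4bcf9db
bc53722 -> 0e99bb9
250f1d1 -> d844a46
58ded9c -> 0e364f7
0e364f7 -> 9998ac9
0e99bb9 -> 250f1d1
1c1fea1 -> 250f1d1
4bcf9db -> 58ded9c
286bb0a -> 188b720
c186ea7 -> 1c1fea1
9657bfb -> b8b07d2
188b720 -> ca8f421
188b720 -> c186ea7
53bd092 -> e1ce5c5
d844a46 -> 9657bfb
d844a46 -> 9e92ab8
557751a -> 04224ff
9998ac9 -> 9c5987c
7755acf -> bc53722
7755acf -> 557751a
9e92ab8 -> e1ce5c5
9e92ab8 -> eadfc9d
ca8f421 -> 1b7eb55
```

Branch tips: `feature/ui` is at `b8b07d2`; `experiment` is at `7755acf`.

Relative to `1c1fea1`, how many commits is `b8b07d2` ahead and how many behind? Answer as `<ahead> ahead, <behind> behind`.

0 ahead, 5 behind

Reachable from b8b07d2: {53bd092, b8b07d2, e1ce5c5, eadfc9d}.
Reachable from 1c1fea1: {1c1fea1, 250f1d1, 53bd092, 9657bfb, 9e92ab8, b8b07d2, d844a46, e1ce5c5, eadfc9d}.
Only in b8b07d2's history (ahead): {} — 0.
Only in 1c1fea1's history (behind): {1c1fea1, 250f1d1, 9657bfb, 9e92ab8, d844a46} — 5.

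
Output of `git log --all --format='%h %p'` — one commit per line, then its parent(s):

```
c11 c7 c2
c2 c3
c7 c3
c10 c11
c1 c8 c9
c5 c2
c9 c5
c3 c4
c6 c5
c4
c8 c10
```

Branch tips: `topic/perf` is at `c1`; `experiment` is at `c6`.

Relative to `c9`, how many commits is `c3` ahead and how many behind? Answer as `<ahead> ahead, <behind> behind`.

Reachable from c3: {c3, c4}.
Reachable from c9: {c2, c3, c4, c5, c9}.
Only in c3's history (ahead): {} — 0.
Only in c9's history (behind): {c2, c5, c9} — 3.

0 ahead, 3 behind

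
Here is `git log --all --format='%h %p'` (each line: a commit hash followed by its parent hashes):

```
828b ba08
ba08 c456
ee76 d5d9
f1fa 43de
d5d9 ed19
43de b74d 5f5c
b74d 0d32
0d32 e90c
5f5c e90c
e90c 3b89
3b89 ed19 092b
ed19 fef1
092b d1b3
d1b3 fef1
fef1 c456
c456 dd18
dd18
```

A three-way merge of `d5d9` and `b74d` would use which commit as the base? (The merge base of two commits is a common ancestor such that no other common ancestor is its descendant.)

ed19

Ancestors of d5d9: {c456, d5d9, dd18, ed19, fef1}.
Ancestors of b74d: {092b, 0d32, 3b89, b74d, c456, d1b3, dd18, e90c, ed19, fef1}.
Common ancestors: {c456, dd18, ed19, fef1}.
Among these, ed19 is not an ancestor of any other common ancestor — it is the merge base.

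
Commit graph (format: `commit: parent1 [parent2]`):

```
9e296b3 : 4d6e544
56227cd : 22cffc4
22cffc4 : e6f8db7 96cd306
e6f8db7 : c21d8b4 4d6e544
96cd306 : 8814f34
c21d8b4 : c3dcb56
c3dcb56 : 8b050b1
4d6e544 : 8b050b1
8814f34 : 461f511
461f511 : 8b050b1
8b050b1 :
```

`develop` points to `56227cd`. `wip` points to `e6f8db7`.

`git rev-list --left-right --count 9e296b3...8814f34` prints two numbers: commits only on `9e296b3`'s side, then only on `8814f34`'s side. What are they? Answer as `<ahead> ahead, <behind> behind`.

2 ahead, 2 behind

Reachable from 9e296b3: {4d6e544, 8b050b1, 9e296b3}.
Reachable from 8814f34: {461f511, 8814f34, 8b050b1}.
Only in 9e296b3's history (ahead): {4d6e544, 9e296b3} — 2.
Only in 8814f34's history (behind): {461f511, 8814f34} — 2.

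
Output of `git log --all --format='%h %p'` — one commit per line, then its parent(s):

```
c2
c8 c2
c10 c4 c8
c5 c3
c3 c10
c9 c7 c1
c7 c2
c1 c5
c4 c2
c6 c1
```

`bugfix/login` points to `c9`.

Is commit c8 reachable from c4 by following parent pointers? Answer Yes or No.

Ancestors of c4: {c2, c4}.
c8 is not in that set, so it is not an ancestor of c4.

No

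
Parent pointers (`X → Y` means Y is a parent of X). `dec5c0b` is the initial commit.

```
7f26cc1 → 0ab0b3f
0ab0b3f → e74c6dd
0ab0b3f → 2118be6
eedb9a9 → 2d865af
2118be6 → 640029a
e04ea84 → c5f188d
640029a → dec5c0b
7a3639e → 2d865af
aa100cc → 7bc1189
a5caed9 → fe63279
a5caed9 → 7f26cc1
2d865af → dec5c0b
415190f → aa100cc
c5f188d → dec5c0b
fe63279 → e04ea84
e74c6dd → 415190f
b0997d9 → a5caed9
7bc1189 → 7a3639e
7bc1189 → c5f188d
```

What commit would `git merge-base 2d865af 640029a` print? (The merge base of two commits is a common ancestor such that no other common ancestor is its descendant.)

dec5c0b

Ancestors of 2d865af: {2d865af, dec5c0b}.
Ancestors of 640029a: {640029a, dec5c0b}.
Common ancestors: {dec5c0b}.
The only common ancestor is dec5c0b, so it is the merge base.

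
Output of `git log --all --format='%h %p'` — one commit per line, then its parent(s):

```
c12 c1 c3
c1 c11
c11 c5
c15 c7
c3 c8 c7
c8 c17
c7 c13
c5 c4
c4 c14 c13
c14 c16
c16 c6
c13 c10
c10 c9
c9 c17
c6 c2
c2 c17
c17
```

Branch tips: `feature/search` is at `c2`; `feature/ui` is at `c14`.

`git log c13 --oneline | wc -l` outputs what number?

Walking parent pointers from c13: reachable set = {c10, c13, c17, c9}.
That is 4 commits.

4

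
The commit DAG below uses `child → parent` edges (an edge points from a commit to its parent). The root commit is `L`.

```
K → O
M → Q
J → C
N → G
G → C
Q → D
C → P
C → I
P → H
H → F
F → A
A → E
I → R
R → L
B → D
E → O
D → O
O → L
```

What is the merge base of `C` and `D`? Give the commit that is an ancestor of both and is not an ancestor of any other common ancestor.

Ancestors of C: {A, C, E, F, H, I, L, O, P, R}.
Ancestors of D: {D, L, O}.
Common ancestors: {L, O}.
Among these, O is not an ancestor of any other common ancestor — it is the merge base.

O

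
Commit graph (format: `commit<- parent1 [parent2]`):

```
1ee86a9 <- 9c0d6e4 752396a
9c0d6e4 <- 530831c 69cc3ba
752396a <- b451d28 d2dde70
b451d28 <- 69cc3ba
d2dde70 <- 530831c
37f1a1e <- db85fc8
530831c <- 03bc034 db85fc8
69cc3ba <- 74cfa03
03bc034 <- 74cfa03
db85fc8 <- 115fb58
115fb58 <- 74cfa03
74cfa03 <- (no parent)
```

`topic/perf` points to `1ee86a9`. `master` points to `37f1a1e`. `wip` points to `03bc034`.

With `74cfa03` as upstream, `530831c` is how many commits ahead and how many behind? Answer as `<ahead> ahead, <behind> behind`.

Reachable from 530831c: {03bc034, 115fb58, 530831c, 74cfa03, db85fc8}.
Reachable from 74cfa03: {74cfa03}.
Only in 530831c's history (ahead): {03bc034, 115fb58, 530831c, db85fc8} — 4.
Only in 74cfa03's history (behind): {} — 0.

4 ahead, 0 behind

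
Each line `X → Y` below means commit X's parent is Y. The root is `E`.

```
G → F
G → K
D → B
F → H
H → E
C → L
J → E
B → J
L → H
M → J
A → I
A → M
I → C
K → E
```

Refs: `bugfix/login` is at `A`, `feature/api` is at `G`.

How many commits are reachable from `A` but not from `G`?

Reachable from A: {A, C, E, H, I, J, L, M}.
Reachable from G: {E, F, G, H, K}.
In A's history but not G's: {A, C, I, J, L, M} — 6 commits.

6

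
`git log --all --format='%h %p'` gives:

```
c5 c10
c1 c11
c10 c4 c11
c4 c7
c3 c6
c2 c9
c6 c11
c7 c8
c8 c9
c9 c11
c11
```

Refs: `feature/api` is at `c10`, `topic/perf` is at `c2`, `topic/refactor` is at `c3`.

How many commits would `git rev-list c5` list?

Walking parent pointers from c5: reachable set = {c10, c11, c4, c5, c7, c8, c9}.
That is 7 commits.

7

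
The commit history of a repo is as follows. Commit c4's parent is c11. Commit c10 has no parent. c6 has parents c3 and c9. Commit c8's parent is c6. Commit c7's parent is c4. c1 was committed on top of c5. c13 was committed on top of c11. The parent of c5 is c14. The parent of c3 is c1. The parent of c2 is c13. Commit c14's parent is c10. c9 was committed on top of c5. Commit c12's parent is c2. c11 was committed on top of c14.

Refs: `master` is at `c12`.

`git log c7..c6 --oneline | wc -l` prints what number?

Reachable from c6: {c1, c10, c14, c3, c5, c6, c9}.
Reachable from c7: {c10, c11, c14, c4, c7}.
In c6's history but not c7's: {c1, c3, c5, c6, c9} — 5 commits.

5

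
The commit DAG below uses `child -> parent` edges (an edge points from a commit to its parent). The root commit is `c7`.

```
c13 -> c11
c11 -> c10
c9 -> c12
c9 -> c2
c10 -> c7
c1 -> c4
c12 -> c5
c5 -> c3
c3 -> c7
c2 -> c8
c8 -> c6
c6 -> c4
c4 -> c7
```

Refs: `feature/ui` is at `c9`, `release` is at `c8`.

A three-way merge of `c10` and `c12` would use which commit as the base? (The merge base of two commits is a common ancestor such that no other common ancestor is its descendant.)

Ancestors of c10: {c10, c7}.
Ancestors of c12: {c12, c3, c5, c7}.
Common ancestors: {c7}.
The only common ancestor is c7, so it is the merge base.

c7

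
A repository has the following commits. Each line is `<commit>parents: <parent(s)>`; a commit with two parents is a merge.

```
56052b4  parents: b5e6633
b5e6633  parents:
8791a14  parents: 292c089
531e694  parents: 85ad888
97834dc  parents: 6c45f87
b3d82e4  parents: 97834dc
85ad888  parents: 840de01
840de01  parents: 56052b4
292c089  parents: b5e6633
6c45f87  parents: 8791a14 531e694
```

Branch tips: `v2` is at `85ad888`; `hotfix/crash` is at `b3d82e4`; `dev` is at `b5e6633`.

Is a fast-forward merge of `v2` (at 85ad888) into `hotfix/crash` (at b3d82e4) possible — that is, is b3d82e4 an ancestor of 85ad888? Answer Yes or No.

A fast-forward from b3d82e4 to 85ad888 is possible iff b3d82e4 is an ancestor of 85ad888.
Ancestors of 85ad888: {56052b4, 840de01, 85ad888, b5e6633}.
b3d82e4 is not among them, so fast-forward is not possible.

No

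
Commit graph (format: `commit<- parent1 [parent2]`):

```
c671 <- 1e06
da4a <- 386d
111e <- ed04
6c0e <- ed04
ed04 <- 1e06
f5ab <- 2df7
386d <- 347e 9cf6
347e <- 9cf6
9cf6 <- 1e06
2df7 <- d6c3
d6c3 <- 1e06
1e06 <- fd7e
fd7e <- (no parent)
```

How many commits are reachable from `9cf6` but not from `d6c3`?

1

Reachable from 9cf6: {1e06, 9cf6, fd7e}.
Reachable from d6c3: {1e06, d6c3, fd7e}.
In 9cf6's history but not d6c3's: {9cf6} — 1 commit.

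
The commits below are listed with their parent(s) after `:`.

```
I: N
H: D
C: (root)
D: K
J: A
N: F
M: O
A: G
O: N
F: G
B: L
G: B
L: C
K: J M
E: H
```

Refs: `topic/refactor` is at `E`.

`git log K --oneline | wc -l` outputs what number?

11

Walking parent pointers from K: reachable set = {A, B, C, F, G, J, K, L, M, N, O}.
That is 11 commits.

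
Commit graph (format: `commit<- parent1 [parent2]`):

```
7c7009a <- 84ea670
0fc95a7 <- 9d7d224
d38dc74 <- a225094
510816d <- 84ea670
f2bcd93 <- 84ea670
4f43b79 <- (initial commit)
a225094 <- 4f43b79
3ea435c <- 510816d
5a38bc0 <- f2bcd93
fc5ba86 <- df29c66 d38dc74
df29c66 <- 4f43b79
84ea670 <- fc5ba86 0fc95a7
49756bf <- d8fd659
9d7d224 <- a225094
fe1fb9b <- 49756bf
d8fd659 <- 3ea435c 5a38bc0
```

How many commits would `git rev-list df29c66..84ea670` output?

Reachable from 84ea670: {0fc95a7, 4f43b79, 84ea670, 9d7d224, a225094, d38dc74, df29c66, fc5ba86}.
Reachable from df29c66: {4f43b79, df29c66}.
In 84ea670's history but not df29c66's: {0fc95a7, 84ea670, 9d7d224, a225094, d38dc74, fc5ba86} — 6 commits.

6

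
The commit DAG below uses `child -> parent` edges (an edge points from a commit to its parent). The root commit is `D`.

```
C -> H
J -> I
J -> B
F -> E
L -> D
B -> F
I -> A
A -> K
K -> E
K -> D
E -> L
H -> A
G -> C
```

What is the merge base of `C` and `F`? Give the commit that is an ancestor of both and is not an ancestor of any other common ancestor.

E

Ancestors of C: {A, C, D, E, H, K, L}.
Ancestors of F: {D, E, F, L}.
Common ancestors: {D, E, L}.
Among these, E is not an ancestor of any other common ancestor — it is the merge base.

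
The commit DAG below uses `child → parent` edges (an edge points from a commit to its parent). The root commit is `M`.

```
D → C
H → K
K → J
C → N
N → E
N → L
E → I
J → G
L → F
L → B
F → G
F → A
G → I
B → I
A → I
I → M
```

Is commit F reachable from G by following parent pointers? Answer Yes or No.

Ancestors of G: {G, I, M}.
F is not in that set, so it is not an ancestor of G.

No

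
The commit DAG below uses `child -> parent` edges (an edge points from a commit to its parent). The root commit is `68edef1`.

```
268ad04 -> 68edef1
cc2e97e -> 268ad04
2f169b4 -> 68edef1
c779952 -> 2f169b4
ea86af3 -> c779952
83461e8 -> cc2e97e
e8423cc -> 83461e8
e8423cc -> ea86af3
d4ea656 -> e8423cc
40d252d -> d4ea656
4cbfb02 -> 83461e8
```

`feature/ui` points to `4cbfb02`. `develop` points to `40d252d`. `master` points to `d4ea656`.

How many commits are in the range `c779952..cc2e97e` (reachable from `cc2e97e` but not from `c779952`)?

2

Reachable from cc2e97e: {268ad04, 68edef1, cc2e97e}.
Reachable from c779952: {2f169b4, 68edef1, c779952}.
In cc2e97e's history but not c779952's: {268ad04, cc2e97e} — 2 commits.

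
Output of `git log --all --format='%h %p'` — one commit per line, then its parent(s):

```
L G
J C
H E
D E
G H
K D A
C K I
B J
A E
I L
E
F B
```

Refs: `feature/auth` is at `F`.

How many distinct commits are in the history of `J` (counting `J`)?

Walking parent pointers from J: reachable set = {A, C, D, E, G, H, I, J, K, L}.
That is 10 commits.

10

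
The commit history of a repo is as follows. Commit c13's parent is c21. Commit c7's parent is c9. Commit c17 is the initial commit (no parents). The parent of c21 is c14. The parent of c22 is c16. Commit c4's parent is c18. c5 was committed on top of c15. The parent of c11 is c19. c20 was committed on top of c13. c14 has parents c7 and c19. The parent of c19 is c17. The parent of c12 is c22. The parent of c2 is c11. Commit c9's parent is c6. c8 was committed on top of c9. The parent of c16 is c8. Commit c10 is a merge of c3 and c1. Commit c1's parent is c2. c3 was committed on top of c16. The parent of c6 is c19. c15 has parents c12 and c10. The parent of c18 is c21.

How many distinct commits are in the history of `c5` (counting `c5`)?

Walking parent pointers from c5: reachable set = {c1, c10, c11, c12, c15, c16, c17, c19, c2, c22, c3, c5, c6, c8, c9}.
That is 15 commits.

15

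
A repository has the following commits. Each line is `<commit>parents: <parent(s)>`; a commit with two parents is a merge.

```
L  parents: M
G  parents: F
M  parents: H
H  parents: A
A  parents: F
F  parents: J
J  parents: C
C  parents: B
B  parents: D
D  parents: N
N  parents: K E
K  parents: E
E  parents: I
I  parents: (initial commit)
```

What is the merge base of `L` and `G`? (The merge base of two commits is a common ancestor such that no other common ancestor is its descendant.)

F

Ancestors of L: {A, B, C, D, E, F, H, I, J, K, L, M, N}.
Ancestors of G: {B, C, D, E, F, G, I, J, K, N}.
Common ancestors: {B, C, D, E, F, I, J, K, N}.
Among these, F is not an ancestor of any other common ancestor — it is the merge base.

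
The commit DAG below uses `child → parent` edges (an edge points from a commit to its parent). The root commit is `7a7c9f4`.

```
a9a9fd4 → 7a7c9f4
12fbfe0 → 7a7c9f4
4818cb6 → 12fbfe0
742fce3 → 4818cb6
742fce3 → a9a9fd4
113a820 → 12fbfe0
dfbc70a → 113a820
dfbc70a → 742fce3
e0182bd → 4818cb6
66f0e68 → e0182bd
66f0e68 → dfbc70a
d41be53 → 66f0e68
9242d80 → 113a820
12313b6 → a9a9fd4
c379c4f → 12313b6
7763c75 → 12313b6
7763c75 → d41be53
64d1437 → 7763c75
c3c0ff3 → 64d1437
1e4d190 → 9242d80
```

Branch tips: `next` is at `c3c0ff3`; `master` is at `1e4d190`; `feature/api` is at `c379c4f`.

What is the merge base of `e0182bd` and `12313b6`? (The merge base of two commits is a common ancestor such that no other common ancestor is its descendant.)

Ancestors of e0182bd: {12fbfe0, 4818cb6, 7a7c9f4, e0182bd}.
Ancestors of 12313b6: {12313b6, 7a7c9f4, a9a9fd4}.
Common ancestors: {7a7c9f4}.
The only common ancestor is 7a7c9f4, so it is the merge base.

7a7c9f4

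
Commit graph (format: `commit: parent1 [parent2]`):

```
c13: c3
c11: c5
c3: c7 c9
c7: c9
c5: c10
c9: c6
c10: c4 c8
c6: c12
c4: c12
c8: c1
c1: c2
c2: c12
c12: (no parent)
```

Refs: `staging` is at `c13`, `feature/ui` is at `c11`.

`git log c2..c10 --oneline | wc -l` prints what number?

Reachable from c10: {c1, c10, c12, c2, c4, c8}.
Reachable from c2: {c12, c2}.
In c10's history but not c2's: {c1, c10, c4, c8} — 4 commits.

4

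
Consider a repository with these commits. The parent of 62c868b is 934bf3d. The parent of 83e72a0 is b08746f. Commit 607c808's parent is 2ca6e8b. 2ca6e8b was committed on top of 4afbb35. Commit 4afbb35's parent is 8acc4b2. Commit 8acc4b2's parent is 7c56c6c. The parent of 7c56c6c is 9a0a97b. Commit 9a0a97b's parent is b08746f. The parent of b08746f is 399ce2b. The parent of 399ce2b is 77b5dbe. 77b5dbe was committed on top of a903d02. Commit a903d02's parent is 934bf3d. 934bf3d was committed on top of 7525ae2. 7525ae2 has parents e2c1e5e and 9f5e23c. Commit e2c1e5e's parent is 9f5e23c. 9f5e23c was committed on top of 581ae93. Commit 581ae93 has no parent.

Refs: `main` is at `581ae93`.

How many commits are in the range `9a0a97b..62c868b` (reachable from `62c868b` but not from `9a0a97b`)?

Reachable from 62c868b: {581ae93, 62c868b, 7525ae2, 934bf3d, 9f5e23c, e2c1e5e}.
Reachable from 9a0a97b: {399ce2b, 581ae93, 7525ae2, 77b5dbe, 934bf3d, 9a0a97b, 9f5e23c, a903d02, b08746f, e2c1e5e}.
In 62c868b's history but not 9a0a97b's: {62c868b} — 1 commit.

1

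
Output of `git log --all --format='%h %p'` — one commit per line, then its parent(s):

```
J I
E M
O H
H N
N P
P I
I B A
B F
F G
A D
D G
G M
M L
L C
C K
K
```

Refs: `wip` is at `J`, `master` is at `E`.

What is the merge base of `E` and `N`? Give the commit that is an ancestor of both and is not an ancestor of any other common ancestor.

M

Ancestors of E: {C, E, K, L, M}.
Ancestors of N: {A, B, C, D, F, G, I, K, L, M, N, P}.
Common ancestors: {C, K, L, M}.
Among these, M is not an ancestor of any other common ancestor — it is the merge base.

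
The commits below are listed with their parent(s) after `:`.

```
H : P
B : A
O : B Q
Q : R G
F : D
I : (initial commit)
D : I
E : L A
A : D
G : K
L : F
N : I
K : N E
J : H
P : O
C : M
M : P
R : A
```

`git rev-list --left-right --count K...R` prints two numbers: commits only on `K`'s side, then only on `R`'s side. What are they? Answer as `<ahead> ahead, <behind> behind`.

Reachable from K: {A, D, E, F, I, K, L, N}.
Reachable from R: {A, D, I, R}.
Only in K's history (ahead): {E, F, K, L, N} — 5.
Only in R's history (behind): {R} — 1.

5 ahead, 1 behind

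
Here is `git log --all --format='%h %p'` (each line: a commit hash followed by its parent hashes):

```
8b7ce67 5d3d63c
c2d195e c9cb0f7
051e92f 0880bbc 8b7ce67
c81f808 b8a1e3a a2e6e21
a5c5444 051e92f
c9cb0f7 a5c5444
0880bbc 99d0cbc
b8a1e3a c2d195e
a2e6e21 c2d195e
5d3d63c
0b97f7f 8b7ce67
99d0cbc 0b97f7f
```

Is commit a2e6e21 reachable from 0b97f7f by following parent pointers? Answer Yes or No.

No

Ancestors of 0b97f7f: {0b97f7f, 5d3d63c, 8b7ce67}.
a2e6e21 is not in that set, so it is not an ancestor of 0b97f7f.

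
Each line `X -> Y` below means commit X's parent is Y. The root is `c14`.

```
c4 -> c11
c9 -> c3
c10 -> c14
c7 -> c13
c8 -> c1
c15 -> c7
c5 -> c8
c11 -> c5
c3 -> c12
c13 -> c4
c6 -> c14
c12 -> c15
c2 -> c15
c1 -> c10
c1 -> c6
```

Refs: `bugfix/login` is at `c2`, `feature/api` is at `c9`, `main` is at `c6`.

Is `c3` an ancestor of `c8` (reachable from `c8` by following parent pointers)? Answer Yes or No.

No

Ancestors of c8: {c1, c10, c14, c6, c8}.
c3 is not in that set, so it is not an ancestor of c8.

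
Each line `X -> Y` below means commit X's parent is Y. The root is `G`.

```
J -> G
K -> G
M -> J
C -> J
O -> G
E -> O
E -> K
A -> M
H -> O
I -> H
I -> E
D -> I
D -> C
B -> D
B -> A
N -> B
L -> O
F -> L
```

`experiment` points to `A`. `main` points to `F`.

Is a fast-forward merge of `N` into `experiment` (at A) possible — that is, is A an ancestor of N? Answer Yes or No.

Yes

A fast-forward from A to N is possible iff A is an ancestor of N.
Ancestors of N: {A, B, C, D, E, G, H, I, J, K, M, N, O}.
A is among them, so fast-forward is possible.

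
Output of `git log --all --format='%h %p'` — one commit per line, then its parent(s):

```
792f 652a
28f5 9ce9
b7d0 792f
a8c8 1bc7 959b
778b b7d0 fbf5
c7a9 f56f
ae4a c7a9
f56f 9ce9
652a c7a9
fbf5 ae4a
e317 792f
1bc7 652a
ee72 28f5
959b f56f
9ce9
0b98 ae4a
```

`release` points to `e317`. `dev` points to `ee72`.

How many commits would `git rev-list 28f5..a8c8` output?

6

Reachable from a8c8: {1bc7, 652a, 959b, 9ce9, a8c8, c7a9, f56f}.
Reachable from 28f5: {28f5, 9ce9}.
In a8c8's history but not 28f5's: {1bc7, 652a, 959b, a8c8, c7a9, f56f} — 6 commits.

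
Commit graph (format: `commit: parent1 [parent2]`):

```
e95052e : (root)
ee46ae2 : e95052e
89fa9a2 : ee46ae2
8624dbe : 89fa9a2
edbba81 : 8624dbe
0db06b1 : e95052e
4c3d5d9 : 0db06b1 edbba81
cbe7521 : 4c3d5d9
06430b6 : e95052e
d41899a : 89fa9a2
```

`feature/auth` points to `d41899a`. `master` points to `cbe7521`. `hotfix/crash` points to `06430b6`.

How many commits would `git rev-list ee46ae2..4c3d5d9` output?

5

Reachable from 4c3d5d9: {0db06b1, 4c3d5d9, 8624dbe, 89fa9a2, e95052e, edbba81, ee46ae2}.
Reachable from ee46ae2: {e95052e, ee46ae2}.
In 4c3d5d9's history but not ee46ae2's: {0db06b1, 4c3d5d9, 8624dbe, 89fa9a2, edbba81} — 5 commits.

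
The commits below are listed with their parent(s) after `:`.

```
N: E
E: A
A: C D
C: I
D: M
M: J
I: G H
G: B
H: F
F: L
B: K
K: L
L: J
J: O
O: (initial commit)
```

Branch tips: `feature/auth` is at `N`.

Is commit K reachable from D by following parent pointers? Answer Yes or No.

Ancestors of D: {D, J, M, O}.
K is not in that set, so it is not an ancestor of D.

No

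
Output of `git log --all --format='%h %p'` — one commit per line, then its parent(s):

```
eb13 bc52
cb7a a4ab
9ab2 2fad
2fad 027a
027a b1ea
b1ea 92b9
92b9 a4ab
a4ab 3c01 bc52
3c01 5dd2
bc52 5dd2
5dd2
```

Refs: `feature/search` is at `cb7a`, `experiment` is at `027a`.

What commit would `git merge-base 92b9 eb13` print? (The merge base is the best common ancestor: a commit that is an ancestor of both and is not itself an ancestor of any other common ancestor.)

bc52

Ancestors of 92b9: {3c01, 5dd2, 92b9, a4ab, bc52}.
Ancestors of eb13: {5dd2, bc52, eb13}.
Common ancestors: {5dd2, bc52}.
Among these, bc52 is not an ancestor of any other common ancestor — it is the merge base.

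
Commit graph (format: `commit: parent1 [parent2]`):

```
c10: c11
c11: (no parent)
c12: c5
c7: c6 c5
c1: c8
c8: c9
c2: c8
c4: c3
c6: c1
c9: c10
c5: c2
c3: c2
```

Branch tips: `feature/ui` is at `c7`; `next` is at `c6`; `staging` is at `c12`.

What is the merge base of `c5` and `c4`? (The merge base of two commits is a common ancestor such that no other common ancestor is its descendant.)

Ancestors of c5: {c10, c11, c2, c5, c8, c9}.
Ancestors of c4: {c10, c11, c2, c3, c4, c8, c9}.
Common ancestors: {c10, c11, c2, c8, c9}.
Among these, c2 is not an ancestor of any other common ancestor — it is the merge base.

c2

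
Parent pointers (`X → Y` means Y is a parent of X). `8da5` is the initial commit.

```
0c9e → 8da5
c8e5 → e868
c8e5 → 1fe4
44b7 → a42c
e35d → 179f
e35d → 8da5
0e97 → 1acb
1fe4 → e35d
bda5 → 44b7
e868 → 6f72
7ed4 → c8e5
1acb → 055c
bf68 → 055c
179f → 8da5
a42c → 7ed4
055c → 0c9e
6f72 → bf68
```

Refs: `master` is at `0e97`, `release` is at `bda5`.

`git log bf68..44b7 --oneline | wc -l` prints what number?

9

Reachable from 44b7: {055c, 0c9e, 179f, 1fe4, 44b7, 6f72, 7ed4, 8da5, a42c, bf68, c8e5, e35d, e868}.
Reachable from bf68: {055c, 0c9e, 8da5, bf68}.
In 44b7's history but not bf68's: {179f, 1fe4, 44b7, 6f72, 7ed4, a42c, c8e5, e35d, e868} — 9 commits.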